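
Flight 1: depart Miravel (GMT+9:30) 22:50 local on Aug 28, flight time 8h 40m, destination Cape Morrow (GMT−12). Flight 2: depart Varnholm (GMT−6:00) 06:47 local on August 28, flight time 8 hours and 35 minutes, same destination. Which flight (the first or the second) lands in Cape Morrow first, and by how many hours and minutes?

the second, by 38 minutes

Flight 1 in UTC: 22:50 − 9:30 = 13:20 on Aug 28.
+8 hours 40 minutes → arrive 22:00 UTC on Aug 28.
Flight 2 in UTC: 06:47 + 6:00 = 12:47 on Aug 28.
+8 hours 35 minutes → arrive 21:22 UTC on Aug 28.
Flight 2 lands earlier by 38 minutes.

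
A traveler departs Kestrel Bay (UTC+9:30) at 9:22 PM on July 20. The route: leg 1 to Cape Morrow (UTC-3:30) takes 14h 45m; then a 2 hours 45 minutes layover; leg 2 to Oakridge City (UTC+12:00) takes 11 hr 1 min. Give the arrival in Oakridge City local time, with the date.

Convert departure to UTC: 9:22 PM − 9:30 = 11:52 AM UTC on Jul 20.
Add 14 hours and 45 minutes leg 1 → 2:37 AM UTC (Jul 21).
Add 2 hours 45 minutes layover in Cape Morrow → 5:22 AM UTC.
Add 11 hours and 1 minute leg 2 → 4:23 PM UTC.
Oakridge City is UTC+12:00, so local arrival = 4:23 PM + 12:00 = 4:23 AM on Jul 22.

4:23 AM on Jul 22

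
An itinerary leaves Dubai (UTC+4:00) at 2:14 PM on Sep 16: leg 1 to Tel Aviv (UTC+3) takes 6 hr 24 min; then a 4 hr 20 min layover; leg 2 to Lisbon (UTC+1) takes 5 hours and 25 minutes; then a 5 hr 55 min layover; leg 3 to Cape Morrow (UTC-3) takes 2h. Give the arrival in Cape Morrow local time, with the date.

7:18 AM on Sep 17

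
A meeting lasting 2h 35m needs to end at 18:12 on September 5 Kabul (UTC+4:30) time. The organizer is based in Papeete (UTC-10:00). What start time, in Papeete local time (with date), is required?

Target end time in UTC: 18:12 − 4:30 = 13:42 on Sep 5.
Subtract 2 hours and 35 minutes → start 11:07 UTC on Sep 5.
Papeete is UTC−10:00: 11:07 − 10:00 = 01:07 on Sep 5.

01:07 on Sep 5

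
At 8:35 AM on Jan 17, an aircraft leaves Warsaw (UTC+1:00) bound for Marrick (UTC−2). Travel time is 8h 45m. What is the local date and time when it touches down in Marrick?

Marrick is 3:00 behind Warsaw.
After 8 hours and 45 minutes it is 5:20 PM in Warsaw.
Shift by the zone difference: 5:20 PM − 3:00 = 2:20 PM on Jan 17 in Marrick.

2:20 PM on January 17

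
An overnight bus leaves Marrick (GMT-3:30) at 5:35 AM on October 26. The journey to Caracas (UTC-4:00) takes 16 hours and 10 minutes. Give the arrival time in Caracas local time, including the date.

9:15 PM on October 26

Convert departure to UTC: 5:35 AM + 3:30 = 9:05 AM UTC on Oct 26.
Add 16 hours and 10 minutes travel time → 1:15 AM UTC (Oct 27).
Caracas is UTC−4:00, so local arrival = 1:15 AM − 4:00 = 9:15 PM on Oct 26.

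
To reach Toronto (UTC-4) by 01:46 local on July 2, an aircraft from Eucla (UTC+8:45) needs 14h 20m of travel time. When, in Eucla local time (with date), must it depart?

00:11 on July 2

Target arrival in UTC: 01:46 + 4:00 = 05:46 on Jul 2.
Subtract 14 hours and 20 minutes → departure 15:26 UTC on Jul 1.
Eucla is UTC+8:45: 15:26 + 8:45 = 00:11 on Jul 2.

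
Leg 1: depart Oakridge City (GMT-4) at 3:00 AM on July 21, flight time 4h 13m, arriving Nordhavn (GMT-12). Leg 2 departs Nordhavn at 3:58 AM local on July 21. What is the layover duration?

Convert departure to UTC: 3:00 AM + 4:00 = 7:00 AM UTC on Jul 21.
Add 4 hours and 13 minutes flight time → 11:13 AM UTC.
Nordhavn is UTC−12:00, so local arrival = 11:13 AM − 12:00 = 11:13 PM on Jul 20.
Layover = 3:58 AM − 11:13 PM (+1 day) = 4 hours 45 minutes.

4 hours 45 minutes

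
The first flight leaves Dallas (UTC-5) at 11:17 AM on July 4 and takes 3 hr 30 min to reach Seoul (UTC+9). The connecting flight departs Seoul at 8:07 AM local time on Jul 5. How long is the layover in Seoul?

3 hours 20 minutes

Convert departure to UTC: 11:17 AM + 5:00 = 4:17 PM UTC on Jul 4.
Add 3 hours and 30 minutes flight time → 7:47 PM UTC.
Seoul is UTC+9:00, so local arrival = 7:47 PM + 9:00 = 4:47 AM on Jul 5.
Layover = 8:07 AM − 4:47 AM = 3 hours 20 minutes.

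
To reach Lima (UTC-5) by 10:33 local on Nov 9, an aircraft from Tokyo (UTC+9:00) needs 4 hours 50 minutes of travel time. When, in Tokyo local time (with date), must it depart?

Target arrival in UTC: 10:33 + 5:00 = 15:33 on Nov 9.
Subtract 4 hours 50 minutes → departure 10:43 UTC on Nov 9.
Tokyo is UTC+9:00: 10:43 + 9:00 = 19:43 on Nov 9.

19:43 on November 9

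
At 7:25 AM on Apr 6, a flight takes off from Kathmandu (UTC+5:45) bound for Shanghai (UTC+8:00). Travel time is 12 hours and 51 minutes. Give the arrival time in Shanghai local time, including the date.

Convert departure to UTC: 7:25 AM − 5:45 = 1:40 AM UTC on Apr 6.
Add 12 hours 51 minutes travel time → 2:31 PM UTC.
Shanghai is UTC+8:00, so local arrival = 2:31 PM + 8:00 = 10:31 PM on Apr 6.

10:31 PM on April 6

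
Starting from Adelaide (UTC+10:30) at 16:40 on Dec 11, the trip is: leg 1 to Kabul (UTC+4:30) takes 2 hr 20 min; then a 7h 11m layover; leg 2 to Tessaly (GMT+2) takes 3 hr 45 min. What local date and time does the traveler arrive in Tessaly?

Convert departure to UTC: 16:40 − 10:30 = 06:10 UTC on Dec 11.
Add 2 hours 20 minutes leg 1 → 08:30 UTC.
Add 7 hours and 11 minutes layover in Kabul → 15:41 UTC.
Add 3 hours 45 minutes leg 2 → 19:26 UTC.
Tessaly is UTC+2:00, so local arrival = 19:26 + 2:00 = 21:26 on Dec 11.

21:26 on December 11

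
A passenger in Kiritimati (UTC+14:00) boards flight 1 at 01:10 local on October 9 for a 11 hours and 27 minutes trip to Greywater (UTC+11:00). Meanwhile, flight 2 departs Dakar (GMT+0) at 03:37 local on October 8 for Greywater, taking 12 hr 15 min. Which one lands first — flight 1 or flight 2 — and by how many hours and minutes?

Flight 1 in UTC: 01:10 − 14:00 = 11:10 on Oct 8.
+11 hours 27 minutes → arrive 22:37 UTC on Oct 8.
Flight 2 departs at 03:37 UTC (Oct 8).
+12 hours 15 minutes → arrive 15:52 UTC on Oct 8.
Flight 2 lands earlier by 6 hours 45 minutes.

the second, by 6 hours 45 minutes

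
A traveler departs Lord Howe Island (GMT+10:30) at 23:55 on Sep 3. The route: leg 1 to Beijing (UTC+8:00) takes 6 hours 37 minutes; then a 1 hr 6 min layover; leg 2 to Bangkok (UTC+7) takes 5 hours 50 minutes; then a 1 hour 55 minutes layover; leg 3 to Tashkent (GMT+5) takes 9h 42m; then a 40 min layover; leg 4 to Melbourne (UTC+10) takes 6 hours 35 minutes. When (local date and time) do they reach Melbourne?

07:50 on September 5

Convert departure to UTC: 23:55 − 10:30 = 13:25 UTC on Sep 3.
Add 6 hours 37 minutes leg 1 → 20:02 UTC.
Add 1 hour 6 minutes layover in Beijing → 21:08 UTC.
Add 5 hours 50 minutes leg 2 → 02:58 UTC (Sep 4).
Add 1 hour 55 minutes layover in Bangkok → 04:53 UTC.
Add 9 hours 42 minutes leg 3 → 14:35 UTC.
Add 40 minutes layover in Tashkent → 15:15 UTC.
Add 6 hours 35 minutes leg 4 → 21:50 UTC.
Melbourne is UTC+10:00, so local arrival = 21:50 + 10:00 = 07:50 on Sep 5.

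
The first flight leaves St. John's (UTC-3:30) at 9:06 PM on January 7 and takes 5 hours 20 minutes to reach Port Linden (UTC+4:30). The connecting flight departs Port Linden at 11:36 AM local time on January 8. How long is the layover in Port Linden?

1 hour 10 minutes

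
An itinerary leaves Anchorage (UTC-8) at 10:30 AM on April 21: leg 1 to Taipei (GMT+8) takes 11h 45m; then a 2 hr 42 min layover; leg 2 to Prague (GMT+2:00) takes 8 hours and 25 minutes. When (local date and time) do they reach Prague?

Convert departure to UTC: 10:30 AM + 8:00 = 6:30 PM UTC on Apr 21.
Add 11 hours 45 minutes leg 1 → 6:15 AM UTC (Apr 22).
Add 2 hours 42 minutes layover in Taipei → 8:57 AM UTC.
Add 8 hours and 25 minutes leg 2 → 5:22 PM UTC.
Prague is UTC+2:00, so local arrival = 5:22 PM + 2:00 = 7:22 PM on Apr 22.

7:22 PM on April 22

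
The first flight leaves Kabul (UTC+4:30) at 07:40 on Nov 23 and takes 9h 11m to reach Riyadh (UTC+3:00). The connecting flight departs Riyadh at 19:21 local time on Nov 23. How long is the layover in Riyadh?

Convert departure to UTC: 07:40 − 4:30 = 03:10 UTC on Nov 23.
Add 9 hours 11 minutes flight time → 12:21 UTC.
Riyadh is UTC+3:00, so local arrival = 12:21 + 3:00 = 15:21 on Nov 23.
Layover = 19:21 − 15:21 = 4 hours.

4 hours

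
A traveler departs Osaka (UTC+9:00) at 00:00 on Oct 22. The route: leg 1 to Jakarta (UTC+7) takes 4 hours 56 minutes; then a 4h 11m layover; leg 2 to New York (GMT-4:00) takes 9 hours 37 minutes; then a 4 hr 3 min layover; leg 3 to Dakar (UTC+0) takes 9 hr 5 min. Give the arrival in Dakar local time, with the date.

22:52 on Oct 22

Convert departure to UTC: 00:00 − 9:00 = 15:00 UTC on Oct 21.
Add 4 hours 56 minutes leg 1 → 19:56 UTC.
Add 4 hours and 11 minutes layover in Jakarta → 00:07 UTC (Oct 22).
Add 9 hours and 37 minutes leg 2 → 09:44 UTC.
Add 4 hours and 3 minutes layover in New York → 13:47 UTC.
Add 9 hours and 5 minutes leg 3 → 22:52 UTC.
Dakar is UTC+0, so local arrival is the same: 22:52 on Oct 22.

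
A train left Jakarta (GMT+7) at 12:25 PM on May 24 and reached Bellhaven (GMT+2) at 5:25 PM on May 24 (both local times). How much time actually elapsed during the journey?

10 hours

Departure in UTC: 12:25 PM − 7:00 = 5:25 AM on May 24.
Arrival in UTC: 5:25 PM − 2:00 = 3:25 PM on May 24.
Elapsed = 3:25 PM − 5:25 AM = 10 hours.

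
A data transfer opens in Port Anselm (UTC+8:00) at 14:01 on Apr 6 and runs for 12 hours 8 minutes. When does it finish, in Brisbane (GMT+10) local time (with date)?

Convert start to UTC: 14:01 − 8:00 = 06:01 UTC on Apr 6.
Add 12 hours and 8 minutes duration → 18:09 UTC.
Brisbane is UTC+10:00, so local end time = 18:09 + 10:00 = 04:09 on Apr 7.

04:09 on April 7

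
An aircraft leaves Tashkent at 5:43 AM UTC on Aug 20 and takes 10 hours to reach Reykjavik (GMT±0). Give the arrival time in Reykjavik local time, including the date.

Departure is given in UTC: 5:43 AM on Aug 20.
Add 10 hours → 3:43 PM UTC.
Reykjavik is UTC+0, so local arrival is 3:43 PM on Aug 20.

3:43 PM on August 20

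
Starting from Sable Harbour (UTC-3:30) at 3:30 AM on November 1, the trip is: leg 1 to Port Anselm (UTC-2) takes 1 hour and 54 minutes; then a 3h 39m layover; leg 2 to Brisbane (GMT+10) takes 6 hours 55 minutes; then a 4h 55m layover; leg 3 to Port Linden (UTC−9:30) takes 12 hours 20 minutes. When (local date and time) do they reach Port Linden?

Convert departure to UTC: 3:30 AM + 3:30 = 7:00 AM UTC on Nov 1.
Add 1 hour and 54 minutes leg 1 → 8:54 AM UTC.
Add 3 hours 39 minutes layover in Port Anselm → 12:33 PM UTC.
Add 6 hours 55 minutes leg 2 → 7:28 PM UTC.
Add 4 hours and 55 minutes layover in Brisbane → 12:23 AM UTC (Nov 2).
Add 12 hours 20 minutes leg 3 → 12:43 PM UTC.
Port Linden is UTC−9:30, so local arrival = 12:43 PM − 9:30 = 3:13 AM on Nov 2.

3:13 AM on November 2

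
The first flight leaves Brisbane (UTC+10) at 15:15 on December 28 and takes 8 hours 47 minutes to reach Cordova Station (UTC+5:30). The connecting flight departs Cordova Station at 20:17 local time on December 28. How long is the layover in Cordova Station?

Convert departure to UTC: 15:15 − 10:00 = 05:15 UTC on Dec 28.
Add 8 hours and 47 minutes flight time → 14:02 UTC.
Cordova Station is UTC+5:30, so local arrival = 14:02 + 5:30 = 19:32 on Dec 28.
Layover = 20:17 − 19:32 = 45 minutes.

45 minutes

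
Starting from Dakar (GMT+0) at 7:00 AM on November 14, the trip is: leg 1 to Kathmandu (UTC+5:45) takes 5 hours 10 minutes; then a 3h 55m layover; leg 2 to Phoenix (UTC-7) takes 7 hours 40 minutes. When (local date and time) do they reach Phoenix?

Dakar is at UTC+0, so departure is already 7:00 AM UTC on Nov 14.
Add 5 hours and 10 minutes leg 1 → 12:10 PM UTC.
Add 3 hours 55 minutes layover in Kathmandu → 4:05 PM UTC.
Add 7 hours 40 minutes leg 2 → 11:45 PM UTC.
Phoenix is UTC−7:00, so local arrival = 11:45 PM − 7:00 = 4:45 PM on Nov 14.

4:45 PM on November 14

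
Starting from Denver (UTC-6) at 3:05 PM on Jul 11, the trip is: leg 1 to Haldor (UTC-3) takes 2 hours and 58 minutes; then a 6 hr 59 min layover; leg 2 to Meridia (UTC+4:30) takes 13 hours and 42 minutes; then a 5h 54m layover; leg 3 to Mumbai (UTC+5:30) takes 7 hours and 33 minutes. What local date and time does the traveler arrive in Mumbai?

3:41 PM on July 13

Convert departure to UTC: 3:05 PM + 6:00 = 9:05 PM UTC on Jul 11.
Add 2 hours and 58 minutes leg 1 → 12:03 AM UTC (Jul 12).
Add 6 hours and 59 minutes layover in Haldor → 7:02 AM UTC.
Add 13 hours and 42 minutes leg 2 → 8:44 PM UTC.
Add 5 hours 54 minutes layover in Meridia → 2:38 AM UTC (Jul 13).
Add 7 hours 33 minutes leg 3 → 10:11 AM UTC.
Mumbai is UTC+5:30, so local arrival = 10:11 AM + 5:30 = 3:41 PM on Jul 13.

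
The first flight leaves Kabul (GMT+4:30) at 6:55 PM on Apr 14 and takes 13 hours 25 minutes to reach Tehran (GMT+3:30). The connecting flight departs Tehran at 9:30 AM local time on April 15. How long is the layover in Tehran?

2 hours 10 minutes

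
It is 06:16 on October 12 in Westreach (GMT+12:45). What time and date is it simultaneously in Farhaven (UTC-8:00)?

In UTC: 06:16 − 12:45 = 17:31 on Oct 11.
Farhaven is UTC−8:00: 17:31 − 8:00 = 09:31 on Oct 11.

09:31 on October 11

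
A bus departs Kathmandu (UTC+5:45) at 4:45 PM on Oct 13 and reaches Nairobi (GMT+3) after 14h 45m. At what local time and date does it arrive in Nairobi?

4:45 AM on Oct 14

Convert departure to UTC: 4:45 PM − 5:45 = 11:00 AM UTC on Oct 13.
Add 14 hours 45 minutes travel time → 1:45 AM UTC (Oct 14).
Nairobi is UTC+3:00, so local arrival = 1:45 AM + 3:00 = 4:45 AM on Oct 14.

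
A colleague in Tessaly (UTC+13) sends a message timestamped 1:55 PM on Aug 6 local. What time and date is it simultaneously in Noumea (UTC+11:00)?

In UTC: 1:55 PM − 13:00 = 12:55 AM on Aug 6.
Noumea is UTC+11:00: 12:55 AM + 11:00 = 11:55 AM on Aug 6.

11:55 AM on August 6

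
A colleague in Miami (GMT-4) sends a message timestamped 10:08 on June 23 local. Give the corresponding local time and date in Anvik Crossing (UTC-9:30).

04:38 on June 23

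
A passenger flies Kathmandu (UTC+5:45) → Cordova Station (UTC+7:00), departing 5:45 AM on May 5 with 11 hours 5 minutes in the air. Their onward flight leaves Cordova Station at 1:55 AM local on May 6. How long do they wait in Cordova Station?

7 hours 50 minutes

Convert departure to UTC: 5:45 AM − 5:45 = 12:00 AM UTC on May 5.
Add 11 hours and 5 minutes flight time → 11:05 AM UTC.
Cordova Station is UTC+7:00, so local arrival = 11:05 AM + 7:00 = 6:05 PM on May 5.
Layover = 1:55 AM − 6:05 PM (+1 day) = 7 hours 50 minutes.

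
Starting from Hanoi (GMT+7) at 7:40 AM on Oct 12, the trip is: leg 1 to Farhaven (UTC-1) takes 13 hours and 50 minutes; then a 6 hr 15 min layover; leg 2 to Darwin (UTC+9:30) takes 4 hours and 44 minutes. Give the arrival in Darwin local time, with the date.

Convert departure to UTC: 7:40 AM − 7:00 = 12:40 AM UTC on Oct 12.
Add 13 hours 50 minutes leg 1 → 2:30 PM UTC.
Add 6 hours and 15 minutes layover in Farhaven → 8:45 PM UTC.
Add 4 hours and 44 minutes leg 2 → 1:29 AM UTC (Oct 13).
Darwin is UTC+9:30, so local arrival = 1:29 AM + 9:30 = 10:59 AM on Oct 13.

10:59 AM on October 13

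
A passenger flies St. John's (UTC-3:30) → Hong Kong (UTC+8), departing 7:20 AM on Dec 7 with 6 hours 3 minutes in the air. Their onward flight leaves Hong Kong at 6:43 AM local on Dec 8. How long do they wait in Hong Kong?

Convert departure to UTC: 7:20 AM + 3:30 = 10:50 AM UTC on Dec 7.
Add 6 hours and 3 minutes flight time → 4:53 PM UTC.
Hong Kong is UTC+8:00, so local arrival = 4:53 PM + 8:00 = 12:53 AM on Dec 8.
Layover = 6:43 AM − 12:53 AM = 5 hours 50 minutes.

5 hours 50 minutes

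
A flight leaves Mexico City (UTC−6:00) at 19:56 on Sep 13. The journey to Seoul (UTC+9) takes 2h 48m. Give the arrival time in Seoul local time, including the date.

13:44 on September 14

Convert departure to UTC: 19:56 + 6:00 = 01:56 UTC on Sep 14.
Add 2 hours 48 minutes travel time → 04:44 UTC.
Seoul is UTC+9:00, so local arrival = 04:44 + 9:00 = 13:44 on Sep 14.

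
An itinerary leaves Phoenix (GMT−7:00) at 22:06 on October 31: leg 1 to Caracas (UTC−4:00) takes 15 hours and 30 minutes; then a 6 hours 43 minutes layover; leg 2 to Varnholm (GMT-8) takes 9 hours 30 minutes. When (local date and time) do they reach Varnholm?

Convert departure to UTC: 22:06 + 7:00 = 05:06 UTC on Nov 1.
Add 15 hours and 30 minutes leg 1 → 20:36 UTC.
Add 6 hours 43 minutes layover in Caracas → 03:19 UTC (Nov 2).
Add 9 hours 30 minutes leg 2 → 12:49 UTC.
Varnholm is UTC−8:00, so local arrival = 12:49 − 8:00 = 04:49 on Nov 2.

04:49 on Nov 2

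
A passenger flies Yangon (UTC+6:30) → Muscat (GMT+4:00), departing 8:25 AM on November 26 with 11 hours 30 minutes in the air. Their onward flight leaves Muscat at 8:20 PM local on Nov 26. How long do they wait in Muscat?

2 hours 55 minutes

Convert departure to UTC: 8:25 AM − 6:30 = 1:55 AM UTC on Nov 26.
Add 11 hours and 30 minutes flight time → 1:25 PM UTC.
Muscat is UTC+4:00, so local arrival = 1:25 PM + 4:00 = 5:25 PM on Nov 26.
Layover = 8:20 PM − 5:25 PM = 2 hours 55 minutes.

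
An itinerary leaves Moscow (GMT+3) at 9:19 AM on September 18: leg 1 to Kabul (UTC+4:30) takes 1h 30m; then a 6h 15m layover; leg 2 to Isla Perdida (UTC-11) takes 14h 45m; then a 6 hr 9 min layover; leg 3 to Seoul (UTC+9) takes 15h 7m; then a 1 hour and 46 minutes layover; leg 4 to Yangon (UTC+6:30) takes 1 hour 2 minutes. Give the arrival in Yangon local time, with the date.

11:23 AM on September 20

Convert departure to UTC: 9:19 AM − 3:00 = 6:19 AM UTC on Sep 18.
Add 1 hour and 30 minutes leg 1 → 7:49 AM UTC.
Add 6 hours 15 minutes layover in Kabul → 2:04 PM UTC.
Add 14 hours and 45 minutes leg 2 → 4:49 AM UTC (Sep 19).
Add 6 hours 9 minutes layover in Isla Perdida → 10:58 AM UTC.
Add 15 hours and 7 minutes leg 3 → 2:05 AM UTC (Sep 20).
Add 1 hour 46 minutes layover in Seoul → 3:51 AM UTC.
Add 1 hour 2 minutes leg 4 → 4:53 AM UTC.
Yangon is UTC+6:30, so local arrival = 4:53 AM + 6:30 = 11:23 AM on Sep 20.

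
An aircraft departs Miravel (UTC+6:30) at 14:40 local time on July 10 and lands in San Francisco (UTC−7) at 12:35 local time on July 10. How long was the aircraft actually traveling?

11 hours 25 minutes

Departure in UTC: 14:40 − 6:30 = 08:10 on Jul 10.
Arrival in UTC: 12:35 + 7:00 = 19:35 on Jul 10.
Elapsed = 19:35 − 08:10 = 11 hours 25 minutes.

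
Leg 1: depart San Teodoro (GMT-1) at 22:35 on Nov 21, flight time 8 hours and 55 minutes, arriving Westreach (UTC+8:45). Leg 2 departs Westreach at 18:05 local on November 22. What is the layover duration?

Convert departure to UTC: 22:35 + 1:00 = 23:35 UTC on Nov 21.
Add 8 hours and 55 minutes flight time → 08:30 UTC (Nov 22).
Westreach is UTC+8:45, so local arrival = 08:30 + 8:45 = 17:15 on Nov 22.
Layover = 18:05 − 17:15 = 50 minutes.

50 minutes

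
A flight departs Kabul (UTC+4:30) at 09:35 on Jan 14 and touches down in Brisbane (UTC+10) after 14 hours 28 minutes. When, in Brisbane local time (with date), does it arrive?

05:33 on Jan 15

Convert departure to UTC: 09:35 − 4:30 = 05:05 UTC on Jan 14.
Add 14 hours and 28 minutes travel time → 19:33 UTC.
Brisbane is UTC+10:00, so local arrival = 19:33 + 10:00 = 05:33 on Jan 15.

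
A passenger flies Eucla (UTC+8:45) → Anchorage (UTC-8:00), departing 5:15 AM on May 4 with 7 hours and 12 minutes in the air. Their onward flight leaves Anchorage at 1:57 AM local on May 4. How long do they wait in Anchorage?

6 hours 15 minutes

Convert departure to UTC: 5:15 AM − 8:45 = 8:30 PM UTC on May 3.
Add 7 hours 12 minutes flight time → 3:42 AM UTC (May 4).
Anchorage is UTC−8:00, so local arrival = 3:42 AM − 8:00 = 7:42 PM on May 3.
Layover = 1:57 AM − 7:42 PM (+1 day) = 6 hours 15 minutes.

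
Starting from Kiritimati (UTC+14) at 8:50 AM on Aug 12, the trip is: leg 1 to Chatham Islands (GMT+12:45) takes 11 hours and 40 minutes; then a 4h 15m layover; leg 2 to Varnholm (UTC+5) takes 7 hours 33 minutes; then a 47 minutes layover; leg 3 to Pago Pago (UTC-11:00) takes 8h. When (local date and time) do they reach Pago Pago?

4:05 PM on Aug 12

Convert departure to UTC: 8:50 AM − 14:00 = 6:50 PM UTC on Aug 11.
Add 11 hours and 40 minutes leg 1 → 6:30 AM UTC (Aug 12).
Add 4 hours 15 minutes layover in Chatham Islands → 10:45 AM UTC.
Add 7 hours 33 minutes leg 2 → 6:18 PM UTC.
Add 47 minutes layover in Varnholm → 7:05 PM UTC.
Add 8 hours leg 3 → 3:05 AM UTC (Aug 13).
Pago Pago is UTC−11:00, so local arrival = 3:05 AM − 11:00 = 4:05 PM on Aug 12.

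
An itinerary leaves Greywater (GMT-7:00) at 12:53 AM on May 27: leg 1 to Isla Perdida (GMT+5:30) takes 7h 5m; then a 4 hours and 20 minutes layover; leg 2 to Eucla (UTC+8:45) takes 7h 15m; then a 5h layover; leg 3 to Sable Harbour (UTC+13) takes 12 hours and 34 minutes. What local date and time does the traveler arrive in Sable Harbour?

9:07 AM on May 29

Convert departure to UTC: 12:53 AM + 7:00 = 7:53 AM UTC on May 27.
Add 7 hours 5 minutes leg 1 → 2:58 PM UTC.
Add 4 hours 20 minutes layover in Isla Perdida → 7:18 PM UTC.
Add 7 hours 15 minutes leg 2 → 2:33 AM UTC (May 28).
Add 5 hours layover in Eucla → 7:33 AM UTC.
Add 12 hours and 34 minutes leg 3 → 8:07 PM UTC.
Sable Harbour is UTC+13:00, so local arrival = 8:07 PM + 13:00 = 9:07 AM on May 29.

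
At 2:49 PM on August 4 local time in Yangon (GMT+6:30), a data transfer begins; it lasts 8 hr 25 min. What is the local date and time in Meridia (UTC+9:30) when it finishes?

2:14 AM on August 5

Convert start to UTC: 2:49 PM − 6:30 = 8:19 AM UTC on Aug 4.
Add 8 hours and 25 minutes duration → 4:44 PM UTC.
Meridia is UTC+9:30, so local end time = 4:44 PM + 9:30 = 2:14 AM on Aug 5.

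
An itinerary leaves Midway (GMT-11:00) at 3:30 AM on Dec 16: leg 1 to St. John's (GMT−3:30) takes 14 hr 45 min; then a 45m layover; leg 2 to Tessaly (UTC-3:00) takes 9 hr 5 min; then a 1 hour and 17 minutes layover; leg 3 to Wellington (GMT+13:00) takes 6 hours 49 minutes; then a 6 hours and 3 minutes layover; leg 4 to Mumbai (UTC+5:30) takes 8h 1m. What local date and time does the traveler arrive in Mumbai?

6:45 PM on December 18

Convert departure to UTC: 3:30 AM + 11:00 = 2:30 PM UTC on Dec 16.
Add 14 hours and 45 minutes leg 1 → 5:15 AM UTC (Dec 17).
Add 45 minutes layover in St. John's → 6:00 AM UTC.
Add 9 hours and 5 minutes leg 2 → 3:05 PM UTC.
Add 1 hour 17 minutes layover in Tessaly → 4:22 PM UTC.
Add 6 hours 49 minutes leg 3 → 11:11 PM UTC.
Add 6 hours and 3 minutes layover in Wellington → 5:14 AM UTC (Dec 18).
Add 8 hours and 1 minute leg 4 → 1:15 PM UTC.
Mumbai is UTC+5:30, so local arrival = 1:15 PM + 5:30 = 6:45 PM on Dec 18.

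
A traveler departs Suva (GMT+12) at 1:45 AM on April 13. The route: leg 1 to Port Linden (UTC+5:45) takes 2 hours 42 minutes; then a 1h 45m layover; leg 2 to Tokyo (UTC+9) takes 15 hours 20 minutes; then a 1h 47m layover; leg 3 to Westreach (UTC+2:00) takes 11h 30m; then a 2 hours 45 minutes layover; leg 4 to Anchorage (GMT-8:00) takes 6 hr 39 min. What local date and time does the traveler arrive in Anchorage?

12:13 AM on Apr 14

Convert departure to UTC: 1:45 AM − 12:00 = 1:45 PM UTC on Apr 12.
Add 2 hours and 42 minutes leg 1 → 4:27 PM UTC.
Add 1 hour 45 minutes layover in Port Linden → 6:12 PM UTC.
Add 15 hours and 20 minutes leg 2 → 9:32 AM UTC (Apr 13).
Add 1 hour 47 minutes layover in Tokyo → 11:19 AM UTC.
Add 11 hours and 30 minutes leg 3 → 10:49 PM UTC.
Add 2 hours 45 minutes layover in Westreach → 1:34 AM UTC (Apr 14).
Add 6 hours 39 minutes leg 4 → 8:13 AM UTC.
Anchorage is UTC−8:00, so local arrival = 8:13 AM − 8:00 = 12:13 AM on Apr 14.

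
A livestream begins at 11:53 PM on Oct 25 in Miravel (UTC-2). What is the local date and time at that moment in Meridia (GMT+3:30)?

5:23 AM on Oct 26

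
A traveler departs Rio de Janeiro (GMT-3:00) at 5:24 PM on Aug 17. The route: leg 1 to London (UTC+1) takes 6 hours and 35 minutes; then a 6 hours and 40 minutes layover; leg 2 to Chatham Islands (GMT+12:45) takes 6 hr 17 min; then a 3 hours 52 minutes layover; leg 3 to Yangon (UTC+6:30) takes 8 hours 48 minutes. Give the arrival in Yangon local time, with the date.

11:06 AM on Aug 19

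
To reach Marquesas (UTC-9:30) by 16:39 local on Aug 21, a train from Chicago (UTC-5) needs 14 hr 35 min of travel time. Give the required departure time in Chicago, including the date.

Target arrival in UTC: 16:39 + 9:30 = 02:09 on Aug 22.
Subtract 14 hours 35 minutes → departure 11:34 UTC on Aug 21.
Chicago is UTC−5:00: 11:34 − 5:00 = 06:34 on Aug 21.

06:34 on August 21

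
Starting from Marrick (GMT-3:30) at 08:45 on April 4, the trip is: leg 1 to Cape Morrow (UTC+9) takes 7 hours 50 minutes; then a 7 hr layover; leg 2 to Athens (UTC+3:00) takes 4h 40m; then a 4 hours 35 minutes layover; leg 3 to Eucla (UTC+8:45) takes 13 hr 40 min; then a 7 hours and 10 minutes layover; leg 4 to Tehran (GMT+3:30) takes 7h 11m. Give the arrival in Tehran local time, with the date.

19:51 on April 6

Convert departure to UTC: 08:45 + 3:30 = 12:15 UTC on Apr 4.
Add 7 hours and 50 minutes leg 1 → 20:05 UTC.
Add 7 hours layover in Cape Morrow → 03:05 UTC (Apr 5).
Add 4 hours 40 minutes leg 2 → 07:45 UTC.
Add 4 hours 35 minutes layover in Athens → 12:20 UTC.
Add 13 hours 40 minutes leg 3 → 02:00 UTC (Apr 6).
Add 7 hours and 10 minutes layover in Eucla → 09:10 UTC.
Add 7 hours 11 minutes leg 4 → 16:21 UTC.
Tehran is UTC+3:30, so local arrival = 16:21 + 3:30 = 19:51 on Apr 6.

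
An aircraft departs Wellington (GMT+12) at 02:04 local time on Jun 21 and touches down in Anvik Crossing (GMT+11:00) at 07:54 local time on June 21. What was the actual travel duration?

6 hours 50 minutes

Departure in UTC: 02:04 − 12:00 = 14:04 on Jun 20.
Arrival in UTC: 07:54 − 11:00 = 20:54 on Jun 20.
Elapsed = 20:54 − 14:04 = 6 hours 50 minutes.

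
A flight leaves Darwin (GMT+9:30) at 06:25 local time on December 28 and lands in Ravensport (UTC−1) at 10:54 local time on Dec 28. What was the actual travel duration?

Departure in UTC: 06:25 − 9:30 = 20:55 on Dec 27.
Arrival in UTC: 10:54 + 1:00 = 11:54 on Dec 28.
Elapsed = 11:54 − 20:55 (+1 day) = 14 hours 59 minutes.

14 hours 59 minutes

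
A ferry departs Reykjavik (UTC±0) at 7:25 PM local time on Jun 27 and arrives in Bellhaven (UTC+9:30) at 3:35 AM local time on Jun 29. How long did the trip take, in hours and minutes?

22 hours 40 minutes

Departure is already UTC: 7:25 PM on Jun 27.
Arrival in UTC: 3:35 AM − 9:30 = 6:05 PM on Jun 28.
Elapsed = 6:05 PM − 7:25 PM (+1 day) = 22 hours 40 minutes.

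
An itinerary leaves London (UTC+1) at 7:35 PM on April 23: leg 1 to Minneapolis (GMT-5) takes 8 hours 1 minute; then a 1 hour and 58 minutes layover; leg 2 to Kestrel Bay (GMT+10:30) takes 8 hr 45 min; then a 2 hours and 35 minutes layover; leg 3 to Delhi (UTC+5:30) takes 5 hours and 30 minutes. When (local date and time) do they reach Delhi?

Convert departure to UTC: 7:35 PM − 1:00 = 6:35 PM UTC on Apr 23.
Add 8 hours 1 minute leg 1 → 2:36 AM UTC (Apr 24).
Add 1 hour 58 minutes layover in Minneapolis → 4:34 AM UTC.
Add 8 hours 45 minutes leg 2 → 1:19 PM UTC.
Add 2 hours 35 minutes layover in Kestrel Bay → 3:54 PM UTC.
Add 5 hours 30 minutes leg 3 → 9:24 PM UTC.
Delhi is UTC+5:30, so local arrival = 9:24 PM + 5:30 = 2:54 AM on Apr 25.

2:54 AM on April 25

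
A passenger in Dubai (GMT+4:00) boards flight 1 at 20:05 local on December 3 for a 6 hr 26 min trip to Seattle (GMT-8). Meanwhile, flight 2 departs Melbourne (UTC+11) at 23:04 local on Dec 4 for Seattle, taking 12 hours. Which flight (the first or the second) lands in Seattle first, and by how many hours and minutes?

Flight 1 in UTC: 20:05 − 4:00 = 16:05 on Dec 3.
+6 hours and 26 minutes → arrive 22:31 UTC on Dec 3.
Flight 2 in UTC: 23:04 − 11:00 = 12:04 on Dec 4.
+12 hours → arrive 00:04 UTC on Dec 5.
Flight 1 lands earlier by 25 hours 33 minutes.

the first, by 25 hours 33 minutes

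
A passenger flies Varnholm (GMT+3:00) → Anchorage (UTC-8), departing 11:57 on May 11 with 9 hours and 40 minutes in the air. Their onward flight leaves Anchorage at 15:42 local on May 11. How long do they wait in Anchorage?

Convert departure to UTC: 11:57 − 3:00 = 08:57 UTC on May 11.
Add 9 hours 40 minutes flight time → 18:37 UTC.
Anchorage is UTC−8:00, so local arrival = 18:37 − 8:00 = 10:37 on May 11.
Layover = 15:42 − 10:37 = 5 hours 5 minutes.

5 hours 5 minutes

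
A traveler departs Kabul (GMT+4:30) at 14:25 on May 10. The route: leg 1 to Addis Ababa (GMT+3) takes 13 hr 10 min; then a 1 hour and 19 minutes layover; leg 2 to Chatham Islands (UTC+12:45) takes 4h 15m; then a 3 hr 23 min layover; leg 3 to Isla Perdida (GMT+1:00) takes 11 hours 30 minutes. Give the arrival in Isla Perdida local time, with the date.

20:32 on May 11

Convert departure to UTC: 14:25 − 4:30 = 09:55 UTC on May 10.
Add 13 hours and 10 minutes leg 1 → 23:05 UTC.
Add 1 hour 19 minutes layover in Addis Ababa → 00:24 UTC (May 11).
Add 4 hours and 15 minutes leg 2 → 04:39 UTC.
Add 3 hours 23 minutes layover in Chatham Islands → 08:02 UTC.
Add 11 hours 30 minutes leg 3 → 19:32 UTC.
Isla Perdida is UTC+1:00, so local arrival = 19:32 + 1:00 = 20:32 on May 11.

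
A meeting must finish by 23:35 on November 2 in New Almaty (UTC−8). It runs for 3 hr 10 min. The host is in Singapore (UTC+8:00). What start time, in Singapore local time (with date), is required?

Target end time in UTC: 23:35 + 8:00 = 07:35 on Nov 3.
Subtract 3 hours and 10 minutes → start 04:25 UTC on Nov 3.
Singapore is UTC+8:00: 04:25 + 8:00 = 12:25 on Nov 3.

12:25 on Nov 3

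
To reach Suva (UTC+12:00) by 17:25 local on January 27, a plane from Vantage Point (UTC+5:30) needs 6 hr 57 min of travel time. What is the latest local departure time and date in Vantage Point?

03:58 on January 27

Target arrival in UTC: 17:25 − 12:00 = 05:25 on Jan 27.
Subtract 6 hours 57 minutes → departure 22:28 UTC on Jan 26.
Vantage Point is UTC+5:30: 22:28 + 5:30 = 03:58 on Jan 27.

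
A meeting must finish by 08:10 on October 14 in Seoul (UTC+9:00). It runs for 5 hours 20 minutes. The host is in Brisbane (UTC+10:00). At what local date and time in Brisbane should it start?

Target end time in UTC: 08:10 − 9:00 = 23:10 on Oct 13.
Subtract 5 hours 20 minutes → start 17:50 UTC on Oct 13.
Brisbane is UTC+10:00: 17:50 + 10:00 = 03:50 on Oct 14.

03:50 on Oct 14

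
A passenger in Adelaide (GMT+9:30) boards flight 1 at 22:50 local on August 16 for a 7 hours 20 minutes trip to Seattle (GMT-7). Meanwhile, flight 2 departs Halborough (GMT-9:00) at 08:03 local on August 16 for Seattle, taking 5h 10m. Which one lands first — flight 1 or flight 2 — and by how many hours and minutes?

the first, by 1 hour 33 minutes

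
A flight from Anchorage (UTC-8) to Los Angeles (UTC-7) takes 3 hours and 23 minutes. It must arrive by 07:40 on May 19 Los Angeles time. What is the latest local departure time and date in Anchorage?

03:17 on May 19

Target arrival in UTC: 07:40 + 7:00 = 14:40 on May 19.
Subtract 3 hours and 23 minutes → departure 11:17 UTC on May 19.
Anchorage is UTC−8:00: 11:17 − 8:00 = 03:17 on May 19.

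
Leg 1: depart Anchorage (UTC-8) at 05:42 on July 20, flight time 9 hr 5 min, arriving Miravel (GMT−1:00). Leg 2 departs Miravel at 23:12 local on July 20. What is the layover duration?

1 hour 25 minutes

Convert departure to UTC: 05:42 + 8:00 = 13:42 UTC on Jul 20.
Add 9 hours 5 minutes flight time → 22:47 UTC.
Miravel is UTC−1:00, so local arrival = 22:47 − 1:00 = 21:47 on Jul 20.
Layover = 23:12 − 21:47 = 1 hour 25 minutes.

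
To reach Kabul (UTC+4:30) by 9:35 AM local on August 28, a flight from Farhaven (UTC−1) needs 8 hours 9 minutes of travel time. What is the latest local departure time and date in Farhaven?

7:56 PM on August 27

Target arrival in UTC: 9:35 AM − 4:30 = 5:05 AM on Aug 28.
Subtract 8 hours 9 minutes → departure 8:56 PM UTC on Aug 27.
Farhaven is UTC−1:00: 8:56 PM − 1:00 = 7:56 PM on Aug 27.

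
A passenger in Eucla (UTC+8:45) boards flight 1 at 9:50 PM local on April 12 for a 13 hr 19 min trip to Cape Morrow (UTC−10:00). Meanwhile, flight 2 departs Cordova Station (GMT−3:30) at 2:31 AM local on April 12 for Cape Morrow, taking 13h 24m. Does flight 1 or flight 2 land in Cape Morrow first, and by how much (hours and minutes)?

Flight 1 in UTC: 9:50 PM − 8:45 = 1:05 PM on Apr 12.
+13 hours 19 minutes → arrive 2:24 AM UTC on Apr 13.
Flight 2 in UTC: 2:31 AM + 3:30 = 6:01 AM on Apr 12.
+13 hours 24 minutes → arrive 7:25 PM UTC on Apr 12.
Flight 2 lands earlier by 6 hours 59 minutes.

the second, by 6 hours 59 minutes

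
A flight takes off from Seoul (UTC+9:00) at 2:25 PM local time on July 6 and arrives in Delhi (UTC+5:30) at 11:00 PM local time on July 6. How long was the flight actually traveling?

12 hours 5 minutes

Delhi is 3:30 behind Seoul.
Clock-face elapsed time (ignoring zones) is 8 hours 35 minutes.
Actual elapsed = 8 hours 35 minutes + 3:30 = 12 hours 5 minutes.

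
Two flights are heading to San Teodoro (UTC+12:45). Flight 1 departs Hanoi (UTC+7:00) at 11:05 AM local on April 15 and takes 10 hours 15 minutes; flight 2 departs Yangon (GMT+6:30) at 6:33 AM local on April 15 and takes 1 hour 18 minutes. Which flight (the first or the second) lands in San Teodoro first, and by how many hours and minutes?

Flight 1 in UTC: 11:05 AM − 7:00 = 4:05 AM on Apr 15.
+10 hours 15 minutes → arrive 2:20 PM UTC on Apr 15.
Flight 2 in UTC: 6:33 AM − 6:30 = 12:03 AM on Apr 15.
+1 hour and 18 minutes → arrive 1:21 AM UTC on Apr 15.
Flight 2 lands earlier by 12 hours 59 minutes.

the second, by 12 hours 59 minutes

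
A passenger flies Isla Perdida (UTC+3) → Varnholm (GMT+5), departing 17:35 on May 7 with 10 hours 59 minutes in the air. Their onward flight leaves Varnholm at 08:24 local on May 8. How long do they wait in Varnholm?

1 hour 50 minutes

Convert departure to UTC: 17:35 − 3:00 = 14:35 UTC on May 7.
Add 10 hours and 59 minutes flight time → 01:34 UTC (May 8).
Varnholm is UTC+5:00, so local arrival = 01:34 + 5:00 = 06:34 on May 8.
Layover = 08:24 − 06:34 = 1 hour 50 minutes.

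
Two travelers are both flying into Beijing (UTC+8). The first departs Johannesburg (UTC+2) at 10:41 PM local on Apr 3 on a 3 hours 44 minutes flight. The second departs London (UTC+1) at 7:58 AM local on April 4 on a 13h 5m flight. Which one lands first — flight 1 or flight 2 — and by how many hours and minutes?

the first, by 19 hours 38 minutes

Flight 1 in UTC: 10:41 PM − 2:00 = 8:41 PM on Apr 3.
+3 hours and 44 minutes → arrive 12:25 AM UTC on Apr 4.
Flight 2 in UTC: 7:58 AM − 1:00 = 6:58 AM on Apr 4.
+13 hours and 5 minutes → arrive 8:03 PM UTC on Apr 4.
Flight 1 lands earlier by 19 hours 38 minutes.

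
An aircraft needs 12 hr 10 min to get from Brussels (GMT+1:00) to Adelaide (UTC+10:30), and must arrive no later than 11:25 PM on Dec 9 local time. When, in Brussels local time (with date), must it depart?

1:45 AM on December 9

Target arrival in UTC: 11:25 PM − 10:30 = 12:55 PM on Dec 9.
Subtract 12 hours and 10 minutes → departure 12:45 AM UTC on Dec 9.
Brussels is UTC+1:00: 12:45 AM + 1:00 = 1:45 AM on Dec 9.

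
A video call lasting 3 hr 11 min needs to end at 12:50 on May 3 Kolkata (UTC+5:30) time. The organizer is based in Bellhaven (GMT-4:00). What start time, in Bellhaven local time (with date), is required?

Target end time in UTC: 12:50 − 5:30 = 07:20 on May 3.
Subtract 3 hours and 11 minutes → start 04:09 UTC on May 3.
Bellhaven is UTC−4:00: 04:09 − 4:00 = 00:09 on May 3.

00:09 on May 3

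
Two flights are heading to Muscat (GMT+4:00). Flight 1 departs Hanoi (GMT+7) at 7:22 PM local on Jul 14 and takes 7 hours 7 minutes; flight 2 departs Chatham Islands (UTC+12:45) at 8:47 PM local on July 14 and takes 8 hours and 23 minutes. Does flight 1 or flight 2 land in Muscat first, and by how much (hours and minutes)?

Flight 1 in UTC: 7:22 PM − 7:00 = 12:22 PM on Jul 14.
+7 hours and 7 minutes → arrive 7:29 PM UTC on Jul 14.
Flight 2 in UTC: 8:47 PM − 12:45 = 8:02 AM on Jul 14.
+8 hours 23 minutes → arrive 4:25 PM UTC on Jul 14.
Flight 2 lands earlier by 3 hours 4 minutes.

the second, by 3 hours 4 minutes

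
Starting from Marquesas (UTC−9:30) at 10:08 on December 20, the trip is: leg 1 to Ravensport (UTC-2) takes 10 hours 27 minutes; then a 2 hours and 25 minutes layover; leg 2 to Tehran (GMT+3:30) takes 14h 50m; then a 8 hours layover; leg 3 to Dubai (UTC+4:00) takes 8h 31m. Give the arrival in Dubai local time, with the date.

Convert departure to UTC: 10:08 + 9:30 = 19:38 UTC on Dec 20.
Add 10 hours 27 minutes leg 1 → 06:05 UTC (Dec 21).
Add 2 hours and 25 minutes layover in Ravensport → 08:30 UTC.
Add 14 hours and 50 minutes leg 2 → 23:20 UTC.
Add 8 hours layover in Tehran → 07:20 UTC (Dec 22).
Add 8 hours and 31 minutes leg 3 → 15:51 UTC.
Dubai is UTC+4:00, so local arrival = 15:51 + 4:00 = 19:51 on Dec 22.

19:51 on December 22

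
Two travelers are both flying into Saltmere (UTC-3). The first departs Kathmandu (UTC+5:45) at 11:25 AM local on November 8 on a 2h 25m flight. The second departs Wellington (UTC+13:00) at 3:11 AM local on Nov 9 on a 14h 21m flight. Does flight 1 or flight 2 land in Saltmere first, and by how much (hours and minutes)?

Flight 1 in UTC: 11:25 AM − 5:45 = 5:40 AM on Nov 8.
+2 hours and 25 minutes → arrive 8:05 AM UTC on Nov 8.
Flight 2 in UTC: 3:11 AM − 13:00 = 2:11 PM on Nov 8.
+14 hours 21 minutes → arrive 4:32 AM UTC on Nov 9.
Flight 1 lands earlier by 20 hours 27 minutes.

the first, by 20 hours 27 minutes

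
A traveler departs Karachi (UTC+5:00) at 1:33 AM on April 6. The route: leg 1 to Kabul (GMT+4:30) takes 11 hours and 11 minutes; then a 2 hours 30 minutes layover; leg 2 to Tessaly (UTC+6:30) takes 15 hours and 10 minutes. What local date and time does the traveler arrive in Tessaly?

Convert departure to UTC: 1:33 AM − 5:00 = 8:33 PM UTC on Apr 5.
Add 11 hours and 11 minutes leg 1 → 7:44 AM UTC (Apr 6).
Add 2 hours 30 minutes layover in Kabul → 10:14 AM UTC.
Add 15 hours 10 minutes leg 2 → 1:24 AM UTC (Apr 7).
Tessaly is UTC+6:30, so local arrival = 1:24 AM + 6:30 = 7:54 AM on Apr 7.

7:54 AM on April 7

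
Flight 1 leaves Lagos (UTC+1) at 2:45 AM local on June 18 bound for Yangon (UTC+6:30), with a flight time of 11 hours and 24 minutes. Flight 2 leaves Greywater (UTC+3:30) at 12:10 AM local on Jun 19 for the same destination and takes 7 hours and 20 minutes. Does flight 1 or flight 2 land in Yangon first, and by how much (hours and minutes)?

the first, by 14 hours 51 minutes

Flight 1 in UTC: 2:45 AM − 1:00 = 1:45 AM on Jun 18.
+11 hours and 24 minutes → arrive 1:09 PM UTC on Jun 18.
Flight 2 in UTC: 12:10 AM − 3:30 = 8:40 PM on Jun 18.
+7 hours and 20 minutes → arrive 4:00 AM UTC on Jun 19.
Flight 1 lands earlier by 14 hours 51 minutes.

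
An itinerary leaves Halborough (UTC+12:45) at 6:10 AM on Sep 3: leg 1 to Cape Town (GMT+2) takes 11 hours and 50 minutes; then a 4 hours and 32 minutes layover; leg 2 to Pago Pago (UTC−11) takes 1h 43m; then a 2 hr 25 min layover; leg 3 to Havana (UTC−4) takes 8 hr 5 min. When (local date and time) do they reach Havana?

6:00 PM on September 3

Convert departure to UTC: 6:10 AM − 12:45 = 5:25 PM UTC on Sep 2.
Add 11 hours and 50 minutes leg 1 → 5:15 AM UTC (Sep 3).
Add 4 hours and 32 minutes layover in Cape Town → 9:47 AM UTC.
Add 1 hour and 43 minutes leg 2 → 11:30 AM UTC.
Add 2 hours 25 minutes layover in Pago Pago → 1:55 PM UTC.
Add 8 hours 5 minutes leg 3 → 10:00 PM UTC.
Havana is UTC−4:00, so local arrival = 10:00 PM − 4:00 = 6:00 PM on Sep 3.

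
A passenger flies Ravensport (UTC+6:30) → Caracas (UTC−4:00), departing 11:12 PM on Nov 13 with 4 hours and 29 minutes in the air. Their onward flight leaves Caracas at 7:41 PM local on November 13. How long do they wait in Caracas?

2 hours 30 minutes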